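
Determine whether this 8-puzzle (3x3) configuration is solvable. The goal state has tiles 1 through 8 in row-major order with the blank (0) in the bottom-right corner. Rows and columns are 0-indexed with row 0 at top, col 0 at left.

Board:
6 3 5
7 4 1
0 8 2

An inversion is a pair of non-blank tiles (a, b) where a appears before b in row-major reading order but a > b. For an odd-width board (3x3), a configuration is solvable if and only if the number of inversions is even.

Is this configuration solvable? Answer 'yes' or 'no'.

Answer: yes

Derivation:
Inversions (pairs i<j in row-major order where tile[i] > tile[j] > 0): 16
16 is even, so the puzzle is solvable.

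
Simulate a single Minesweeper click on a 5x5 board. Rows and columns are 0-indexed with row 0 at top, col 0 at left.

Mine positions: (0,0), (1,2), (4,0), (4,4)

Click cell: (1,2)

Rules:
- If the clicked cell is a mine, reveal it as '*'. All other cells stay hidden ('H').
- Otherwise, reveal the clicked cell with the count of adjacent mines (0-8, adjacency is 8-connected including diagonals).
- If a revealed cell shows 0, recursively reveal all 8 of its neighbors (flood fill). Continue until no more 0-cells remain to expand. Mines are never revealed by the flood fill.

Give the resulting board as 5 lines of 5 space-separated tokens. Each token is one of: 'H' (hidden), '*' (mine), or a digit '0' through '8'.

H H H H H
H H * H H
H H H H H
H H H H H
H H H H H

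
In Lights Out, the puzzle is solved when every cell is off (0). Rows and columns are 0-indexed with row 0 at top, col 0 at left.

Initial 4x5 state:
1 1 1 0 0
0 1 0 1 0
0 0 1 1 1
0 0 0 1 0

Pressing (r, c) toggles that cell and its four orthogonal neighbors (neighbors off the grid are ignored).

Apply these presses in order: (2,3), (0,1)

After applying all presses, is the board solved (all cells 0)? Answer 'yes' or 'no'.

After press 1 at (2,3):
1 1 1 0 0
0 1 0 0 0
0 0 0 0 0
0 0 0 0 0

After press 2 at (0,1):
0 0 0 0 0
0 0 0 0 0
0 0 0 0 0
0 0 0 0 0

Lights still on: 0

Answer: yes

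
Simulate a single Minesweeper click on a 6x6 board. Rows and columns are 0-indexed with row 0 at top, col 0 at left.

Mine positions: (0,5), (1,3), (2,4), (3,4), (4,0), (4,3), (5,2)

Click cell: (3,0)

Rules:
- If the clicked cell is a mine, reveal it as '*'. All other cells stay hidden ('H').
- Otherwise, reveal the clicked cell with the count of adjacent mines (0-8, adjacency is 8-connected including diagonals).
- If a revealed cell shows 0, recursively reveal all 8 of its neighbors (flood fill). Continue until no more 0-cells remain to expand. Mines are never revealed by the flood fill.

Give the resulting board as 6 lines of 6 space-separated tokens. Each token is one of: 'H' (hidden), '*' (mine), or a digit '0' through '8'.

H H H H H H
H H H H H H
H H H H H H
1 H H H H H
H H H H H H
H H H H H H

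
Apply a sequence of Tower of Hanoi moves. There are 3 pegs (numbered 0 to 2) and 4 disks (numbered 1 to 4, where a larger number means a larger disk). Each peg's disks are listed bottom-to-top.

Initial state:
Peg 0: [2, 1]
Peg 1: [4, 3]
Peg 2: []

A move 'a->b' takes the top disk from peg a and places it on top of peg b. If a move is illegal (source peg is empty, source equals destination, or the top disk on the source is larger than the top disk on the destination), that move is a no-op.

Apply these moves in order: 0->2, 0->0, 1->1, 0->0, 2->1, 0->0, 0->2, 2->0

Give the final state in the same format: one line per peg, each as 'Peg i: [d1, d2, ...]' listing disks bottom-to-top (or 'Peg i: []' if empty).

Answer: Peg 0: [2]
Peg 1: [4, 3, 1]
Peg 2: []

Derivation:
After move 1 (0->2):
Peg 0: [2]
Peg 1: [4, 3]
Peg 2: [1]

After move 2 (0->0):
Peg 0: [2]
Peg 1: [4, 3]
Peg 2: [1]

After move 3 (1->1):
Peg 0: [2]
Peg 1: [4, 3]
Peg 2: [1]

After move 4 (0->0):
Peg 0: [2]
Peg 1: [4, 3]
Peg 2: [1]

After move 5 (2->1):
Peg 0: [2]
Peg 1: [4, 3, 1]
Peg 2: []

After move 6 (0->0):
Peg 0: [2]
Peg 1: [4, 3, 1]
Peg 2: []

After move 7 (0->2):
Peg 0: []
Peg 1: [4, 3, 1]
Peg 2: [2]

After move 8 (2->0):
Peg 0: [2]
Peg 1: [4, 3, 1]
Peg 2: []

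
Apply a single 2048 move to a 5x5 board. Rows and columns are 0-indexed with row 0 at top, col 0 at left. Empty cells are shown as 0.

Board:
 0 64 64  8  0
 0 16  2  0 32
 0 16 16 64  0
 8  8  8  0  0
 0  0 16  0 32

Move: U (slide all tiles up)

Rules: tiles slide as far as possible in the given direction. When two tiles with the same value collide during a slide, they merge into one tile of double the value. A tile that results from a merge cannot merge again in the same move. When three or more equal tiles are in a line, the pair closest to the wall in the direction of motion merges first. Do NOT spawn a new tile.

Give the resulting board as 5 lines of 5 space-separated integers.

Slide up:
col 0: [0, 0, 0, 8, 0] -> [8, 0, 0, 0, 0]
col 1: [64, 16, 16, 8, 0] -> [64, 32, 8, 0, 0]
col 2: [64, 2, 16, 8, 16] -> [64, 2, 16, 8, 16]
col 3: [8, 0, 64, 0, 0] -> [8, 64, 0, 0, 0]
col 4: [0, 32, 0, 0, 32] -> [64, 0, 0, 0, 0]

Answer:  8 64 64  8 64
 0 32  2 64  0
 0  8 16  0  0
 0  0  8  0  0
 0  0 16  0  0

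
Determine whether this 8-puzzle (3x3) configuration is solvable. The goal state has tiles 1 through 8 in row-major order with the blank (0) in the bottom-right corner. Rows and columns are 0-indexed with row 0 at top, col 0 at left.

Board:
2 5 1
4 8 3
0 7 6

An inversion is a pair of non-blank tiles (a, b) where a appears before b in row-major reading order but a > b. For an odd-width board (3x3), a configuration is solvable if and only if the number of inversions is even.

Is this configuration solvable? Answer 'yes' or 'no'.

Inversions (pairs i<j in row-major order where tile[i] > tile[j] > 0): 9
9 is odd, so the puzzle is not solvable.

Answer: no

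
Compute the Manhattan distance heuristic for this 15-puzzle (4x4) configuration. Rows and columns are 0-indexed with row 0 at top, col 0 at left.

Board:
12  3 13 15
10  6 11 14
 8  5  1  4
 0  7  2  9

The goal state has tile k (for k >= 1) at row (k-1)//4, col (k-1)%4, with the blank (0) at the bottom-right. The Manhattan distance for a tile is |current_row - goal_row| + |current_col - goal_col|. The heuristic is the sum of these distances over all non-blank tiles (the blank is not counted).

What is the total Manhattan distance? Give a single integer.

Tile 12: at (0,0), goal (2,3), distance |0-2|+|0-3| = 5
Tile 3: at (0,1), goal (0,2), distance |0-0|+|1-2| = 1
Tile 13: at (0,2), goal (3,0), distance |0-3|+|2-0| = 5
Tile 15: at (0,3), goal (3,2), distance |0-3|+|3-2| = 4
Tile 10: at (1,0), goal (2,1), distance |1-2|+|0-1| = 2
Tile 6: at (1,1), goal (1,1), distance |1-1|+|1-1| = 0
Tile 11: at (1,2), goal (2,2), distance |1-2|+|2-2| = 1
Tile 14: at (1,3), goal (3,1), distance |1-3|+|3-1| = 4
Tile 8: at (2,0), goal (1,3), distance |2-1|+|0-3| = 4
Tile 5: at (2,1), goal (1,0), distance |2-1|+|1-0| = 2
Tile 1: at (2,2), goal (0,0), distance |2-0|+|2-0| = 4
Tile 4: at (2,3), goal (0,3), distance |2-0|+|3-3| = 2
Tile 7: at (3,1), goal (1,2), distance |3-1|+|1-2| = 3
Tile 2: at (3,2), goal (0,1), distance |3-0|+|2-1| = 4
Tile 9: at (3,3), goal (2,0), distance |3-2|+|3-0| = 4
Sum: 5 + 1 + 5 + 4 + 2 + 0 + 1 + 4 + 4 + 2 + 4 + 2 + 3 + 4 + 4 = 45

Answer: 45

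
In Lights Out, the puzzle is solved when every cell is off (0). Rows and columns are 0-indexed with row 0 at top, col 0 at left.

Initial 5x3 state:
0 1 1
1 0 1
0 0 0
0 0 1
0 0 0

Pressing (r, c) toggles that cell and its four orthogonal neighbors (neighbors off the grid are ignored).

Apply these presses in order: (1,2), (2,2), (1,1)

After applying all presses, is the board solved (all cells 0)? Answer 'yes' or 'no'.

After press 1 at (1,2):
0 1 0
1 1 0
0 0 1
0 0 1
0 0 0

After press 2 at (2,2):
0 1 0
1 1 1
0 1 0
0 0 0
0 0 0

After press 3 at (1,1):
0 0 0
0 0 0
0 0 0
0 0 0
0 0 0

Lights still on: 0

Answer: yes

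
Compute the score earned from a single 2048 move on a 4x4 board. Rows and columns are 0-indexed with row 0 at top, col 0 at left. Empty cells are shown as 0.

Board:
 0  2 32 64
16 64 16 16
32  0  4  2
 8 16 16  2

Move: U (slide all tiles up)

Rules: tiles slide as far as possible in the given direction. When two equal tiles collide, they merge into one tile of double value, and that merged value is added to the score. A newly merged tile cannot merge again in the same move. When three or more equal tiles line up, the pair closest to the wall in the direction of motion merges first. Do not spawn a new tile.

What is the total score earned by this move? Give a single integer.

Answer: 4

Derivation:
Slide up:
col 0: [0, 16, 32, 8] -> [16, 32, 8, 0]  score +0 (running 0)
col 1: [2, 64, 0, 16] -> [2, 64, 16, 0]  score +0 (running 0)
col 2: [32, 16, 4, 16] -> [32, 16, 4, 16]  score +0 (running 0)
col 3: [64, 16, 2, 2] -> [64, 16, 4, 0]  score +4 (running 4)
Board after move:
16  2 32 64
32 64 16 16
 8 16  4  4
 0  0 16  0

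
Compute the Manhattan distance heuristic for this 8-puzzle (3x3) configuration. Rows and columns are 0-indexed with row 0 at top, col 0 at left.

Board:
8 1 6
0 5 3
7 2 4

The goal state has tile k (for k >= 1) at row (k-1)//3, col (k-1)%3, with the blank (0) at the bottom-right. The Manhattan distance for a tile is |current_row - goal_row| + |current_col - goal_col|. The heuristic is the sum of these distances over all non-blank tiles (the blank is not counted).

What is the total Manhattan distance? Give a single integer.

Tile 8: (0,0)->(2,1) = 3
Tile 1: (0,1)->(0,0) = 1
Tile 6: (0,2)->(1,2) = 1
Tile 5: (1,1)->(1,1) = 0
Tile 3: (1,2)->(0,2) = 1
Tile 7: (2,0)->(2,0) = 0
Tile 2: (2,1)->(0,1) = 2
Tile 4: (2,2)->(1,0) = 3
Sum: 3 + 1 + 1 + 0 + 1 + 0 + 2 + 3 = 11

Answer: 11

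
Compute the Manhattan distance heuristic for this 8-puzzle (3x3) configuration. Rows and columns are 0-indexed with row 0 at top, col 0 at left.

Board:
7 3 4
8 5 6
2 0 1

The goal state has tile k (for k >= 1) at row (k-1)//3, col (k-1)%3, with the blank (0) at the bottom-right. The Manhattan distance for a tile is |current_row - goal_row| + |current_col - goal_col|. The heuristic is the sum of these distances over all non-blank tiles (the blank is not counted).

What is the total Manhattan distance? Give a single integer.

Tile 7: (0,0)->(2,0) = 2
Tile 3: (0,1)->(0,2) = 1
Tile 4: (0,2)->(1,0) = 3
Tile 8: (1,0)->(2,1) = 2
Tile 5: (1,1)->(1,1) = 0
Tile 6: (1,2)->(1,2) = 0
Tile 2: (2,0)->(0,1) = 3
Tile 1: (2,2)->(0,0) = 4
Sum: 2 + 1 + 3 + 2 + 0 + 0 + 3 + 4 = 15

Answer: 15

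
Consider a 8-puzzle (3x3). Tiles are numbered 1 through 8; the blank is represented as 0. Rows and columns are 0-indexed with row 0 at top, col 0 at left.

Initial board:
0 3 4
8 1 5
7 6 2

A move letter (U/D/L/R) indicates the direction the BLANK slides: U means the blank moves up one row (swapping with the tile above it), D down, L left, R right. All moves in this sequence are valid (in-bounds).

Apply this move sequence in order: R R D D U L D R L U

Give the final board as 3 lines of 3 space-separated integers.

After move 1 (R):
3 0 4
8 1 5
7 6 2

After move 2 (R):
3 4 0
8 1 5
7 6 2

After move 3 (D):
3 4 5
8 1 0
7 6 2

After move 4 (D):
3 4 5
8 1 2
7 6 0

After move 5 (U):
3 4 5
8 1 0
7 6 2

After move 6 (L):
3 4 5
8 0 1
7 6 2

After move 7 (D):
3 4 5
8 6 1
7 0 2

After move 8 (R):
3 4 5
8 6 1
7 2 0

After move 9 (L):
3 4 5
8 6 1
7 0 2

After move 10 (U):
3 4 5
8 0 1
7 6 2

Answer: 3 4 5
8 0 1
7 6 2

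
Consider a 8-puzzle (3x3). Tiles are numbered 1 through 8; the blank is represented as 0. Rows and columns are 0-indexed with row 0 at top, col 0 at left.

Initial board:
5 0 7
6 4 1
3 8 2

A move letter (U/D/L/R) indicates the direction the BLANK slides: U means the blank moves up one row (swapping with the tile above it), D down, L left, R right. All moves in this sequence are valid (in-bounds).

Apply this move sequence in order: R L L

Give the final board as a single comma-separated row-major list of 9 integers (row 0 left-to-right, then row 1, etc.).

Answer: 0, 5, 7, 6, 4, 1, 3, 8, 2

Derivation:
After move 1 (R):
5 7 0
6 4 1
3 8 2

After move 2 (L):
5 0 7
6 4 1
3 8 2

After move 3 (L):
0 5 7
6 4 1
3 8 2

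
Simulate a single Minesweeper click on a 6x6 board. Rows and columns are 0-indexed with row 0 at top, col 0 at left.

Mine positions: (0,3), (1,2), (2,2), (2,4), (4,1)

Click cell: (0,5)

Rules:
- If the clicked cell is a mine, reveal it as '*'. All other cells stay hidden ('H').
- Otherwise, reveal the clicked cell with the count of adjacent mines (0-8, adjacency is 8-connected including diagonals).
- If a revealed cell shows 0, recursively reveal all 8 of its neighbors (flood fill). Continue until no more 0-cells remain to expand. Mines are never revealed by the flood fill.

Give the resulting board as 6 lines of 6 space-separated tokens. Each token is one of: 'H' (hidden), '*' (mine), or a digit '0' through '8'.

H H H H 1 0
H H H H 2 1
H H H H H H
H H H H H H
H H H H H H
H H H H H H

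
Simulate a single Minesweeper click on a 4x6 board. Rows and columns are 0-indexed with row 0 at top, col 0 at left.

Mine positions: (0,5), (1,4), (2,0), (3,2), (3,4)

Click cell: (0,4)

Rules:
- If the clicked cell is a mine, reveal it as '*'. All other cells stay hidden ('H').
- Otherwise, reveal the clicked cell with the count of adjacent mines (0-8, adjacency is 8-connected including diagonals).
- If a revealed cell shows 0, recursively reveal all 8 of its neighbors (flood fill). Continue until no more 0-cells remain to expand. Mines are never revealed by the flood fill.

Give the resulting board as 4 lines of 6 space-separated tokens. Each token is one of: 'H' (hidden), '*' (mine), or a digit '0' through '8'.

H H H H 2 H
H H H H H H
H H H H H H
H H H H H H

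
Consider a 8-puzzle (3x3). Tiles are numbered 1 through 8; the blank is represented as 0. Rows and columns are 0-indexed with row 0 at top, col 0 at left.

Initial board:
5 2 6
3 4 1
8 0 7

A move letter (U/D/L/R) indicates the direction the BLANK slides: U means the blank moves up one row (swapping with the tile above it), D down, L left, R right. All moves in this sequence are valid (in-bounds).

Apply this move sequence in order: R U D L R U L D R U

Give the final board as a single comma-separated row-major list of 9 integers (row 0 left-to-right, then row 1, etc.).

After move 1 (R):
5 2 6
3 4 1
8 7 0

After move 2 (U):
5 2 6
3 4 0
8 7 1

After move 3 (D):
5 2 6
3 4 1
8 7 0

After move 4 (L):
5 2 6
3 4 1
8 0 7

After move 5 (R):
5 2 6
3 4 1
8 7 0

After move 6 (U):
5 2 6
3 4 0
8 7 1

After move 7 (L):
5 2 6
3 0 4
8 7 1

After move 8 (D):
5 2 6
3 7 4
8 0 1

After move 9 (R):
5 2 6
3 7 4
8 1 0

After move 10 (U):
5 2 6
3 7 0
8 1 4

Answer: 5, 2, 6, 3, 7, 0, 8, 1, 4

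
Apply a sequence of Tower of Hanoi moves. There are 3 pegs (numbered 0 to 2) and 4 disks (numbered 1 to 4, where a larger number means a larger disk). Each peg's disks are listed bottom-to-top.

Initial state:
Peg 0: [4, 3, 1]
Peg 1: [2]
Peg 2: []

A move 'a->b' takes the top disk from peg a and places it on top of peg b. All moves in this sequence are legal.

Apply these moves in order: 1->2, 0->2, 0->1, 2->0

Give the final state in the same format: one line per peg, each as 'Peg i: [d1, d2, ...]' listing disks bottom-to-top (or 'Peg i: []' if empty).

After move 1 (1->2):
Peg 0: [4, 3, 1]
Peg 1: []
Peg 2: [2]

After move 2 (0->2):
Peg 0: [4, 3]
Peg 1: []
Peg 2: [2, 1]

After move 3 (0->1):
Peg 0: [4]
Peg 1: [3]
Peg 2: [2, 1]

After move 4 (2->0):
Peg 0: [4, 1]
Peg 1: [3]
Peg 2: [2]

Answer: Peg 0: [4, 1]
Peg 1: [3]
Peg 2: [2]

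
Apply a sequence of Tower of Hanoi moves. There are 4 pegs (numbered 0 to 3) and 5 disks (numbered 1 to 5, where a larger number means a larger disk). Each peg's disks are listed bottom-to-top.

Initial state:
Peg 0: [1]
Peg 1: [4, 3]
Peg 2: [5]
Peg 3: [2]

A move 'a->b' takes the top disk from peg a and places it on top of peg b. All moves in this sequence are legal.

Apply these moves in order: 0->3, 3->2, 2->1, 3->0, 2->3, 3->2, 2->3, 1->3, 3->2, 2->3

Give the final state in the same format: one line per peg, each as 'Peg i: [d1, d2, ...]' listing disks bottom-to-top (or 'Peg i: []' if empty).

Answer: Peg 0: [2]
Peg 1: [4, 3]
Peg 2: []
Peg 3: [5, 1]

Derivation:
After move 1 (0->3):
Peg 0: []
Peg 1: [4, 3]
Peg 2: [5]
Peg 3: [2, 1]

After move 2 (3->2):
Peg 0: []
Peg 1: [4, 3]
Peg 2: [5, 1]
Peg 3: [2]

After move 3 (2->1):
Peg 0: []
Peg 1: [4, 3, 1]
Peg 2: [5]
Peg 3: [2]

After move 4 (3->0):
Peg 0: [2]
Peg 1: [4, 3, 1]
Peg 2: [5]
Peg 3: []

After move 5 (2->3):
Peg 0: [2]
Peg 1: [4, 3, 1]
Peg 2: []
Peg 3: [5]

After move 6 (3->2):
Peg 0: [2]
Peg 1: [4, 3, 1]
Peg 2: [5]
Peg 3: []

After move 7 (2->3):
Peg 0: [2]
Peg 1: [4, 3, 1]
Peg 2: []
Peg 3: [5]

After move 8 (1->3):
Peg 0: [2]
Peg 1: [4, 3]
Peg 2: []
Peg 3: [5, 1]

After move 9 (3->2):
Peg 0: [2]
Peg 1: [4, 3]
Peg 2: [1]
Peg 3: [5]

After move 10 (2->3):
Peg 0: [2]
Peg 1: [4, 3]
Peg 2: []
Peg 3: [5, 1]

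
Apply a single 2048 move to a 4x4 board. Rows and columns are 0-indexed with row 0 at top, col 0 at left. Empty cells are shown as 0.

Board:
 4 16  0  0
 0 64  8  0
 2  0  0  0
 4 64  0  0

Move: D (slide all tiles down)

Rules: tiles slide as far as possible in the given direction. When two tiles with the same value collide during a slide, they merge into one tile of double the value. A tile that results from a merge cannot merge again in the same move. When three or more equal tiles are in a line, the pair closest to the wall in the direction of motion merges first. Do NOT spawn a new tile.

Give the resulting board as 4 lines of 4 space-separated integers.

Answer:   0   0   0   0
  4   0   0   0
  2  16   0   0
  4 128   8   0

Derivation:
Slide down:
col 0: [4, 0, 2, 4] -> [0, 4, 2, 4]
col 1: [16, 64, 0, 64] -> [0, 0, 16, 128]
col 2: [0, 8, 0, 0] -> [0, 0, 0, 8]
col 3: [0, 0, 0, 0] -> [0, 0, 0, 0]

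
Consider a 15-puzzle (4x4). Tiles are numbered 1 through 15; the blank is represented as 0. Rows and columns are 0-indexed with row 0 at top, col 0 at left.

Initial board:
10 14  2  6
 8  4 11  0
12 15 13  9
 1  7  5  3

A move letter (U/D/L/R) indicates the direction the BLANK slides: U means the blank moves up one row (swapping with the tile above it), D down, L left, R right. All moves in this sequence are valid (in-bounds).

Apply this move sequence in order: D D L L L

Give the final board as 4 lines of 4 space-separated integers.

After move 1 (D):
10 14  2  6
 8  4 11  9
12 15 13  0
 1  7  5  3

After move 2 (D):
10 14  2  6
 8  4 11  9
12 15 13  3
 1  7  5  0

After move 3 (L):
10 14  2  6
 8  4 11  9
12 15 13  3
 1  7  0  5

After move 4 (L):
10 14  2  6
 8  4 11  9
12 15 13  3
 1  0  7  5

After move 5 (L):
10 14  2  6
 8  4 11  9
12 15 13  3
 0  1  7  5

Answer: 10 14  2  6
 8  4 11  9
12 15 13  3
 0  1  7  5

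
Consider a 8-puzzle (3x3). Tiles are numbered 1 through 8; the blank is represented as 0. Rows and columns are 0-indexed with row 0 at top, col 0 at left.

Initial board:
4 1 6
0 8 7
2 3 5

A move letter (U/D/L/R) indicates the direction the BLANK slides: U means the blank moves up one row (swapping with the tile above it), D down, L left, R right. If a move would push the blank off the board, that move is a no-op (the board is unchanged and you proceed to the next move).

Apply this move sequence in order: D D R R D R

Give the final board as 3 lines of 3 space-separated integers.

After move 1 (D):
4 1 6
2 8 7
0 3 5

After move 2 (D):
4 1 6
2 8 7
0 3 5

After move 3 (R):
4 1 6
2 8 7
3 0 5

After move 4 (R):
4 1 6
2 8 7
3 5 0

After move 5 (D):
4 1 6
2 8 7
3 5 0

After move 6 (R):
4 1 6
2 8 7
3 5 0

Answer: 4 1 6
2 8 7
3 5 0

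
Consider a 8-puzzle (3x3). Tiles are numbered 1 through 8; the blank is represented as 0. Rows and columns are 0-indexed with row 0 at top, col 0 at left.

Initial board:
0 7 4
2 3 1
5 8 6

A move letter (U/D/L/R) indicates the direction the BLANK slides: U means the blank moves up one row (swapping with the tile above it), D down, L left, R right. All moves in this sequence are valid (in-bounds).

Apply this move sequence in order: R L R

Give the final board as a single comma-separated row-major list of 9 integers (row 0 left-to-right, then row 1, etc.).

After move 1 (R):
7 0 4
2 3 1
5 8 6

After move 2 (L):
0 7 4
2 3 1
5 8 6

After move 3 (R):
7 0 4
2 3 1
5 8 6

Answer: 7, 0, 4, 2, 3, 1, 5, 8, 6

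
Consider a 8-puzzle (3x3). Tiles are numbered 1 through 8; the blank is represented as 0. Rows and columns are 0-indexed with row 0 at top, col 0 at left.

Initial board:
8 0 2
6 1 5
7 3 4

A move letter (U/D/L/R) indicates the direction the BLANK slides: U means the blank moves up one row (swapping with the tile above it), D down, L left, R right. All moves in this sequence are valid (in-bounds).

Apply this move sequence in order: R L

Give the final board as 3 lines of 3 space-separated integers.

After move 1 (R):
8 2 0
6 1 5
7 3 4

After move 2 (L):
8 0 2
6 1 5
7 3 4

Answer: 8 0 2
6 1 5
7 3 4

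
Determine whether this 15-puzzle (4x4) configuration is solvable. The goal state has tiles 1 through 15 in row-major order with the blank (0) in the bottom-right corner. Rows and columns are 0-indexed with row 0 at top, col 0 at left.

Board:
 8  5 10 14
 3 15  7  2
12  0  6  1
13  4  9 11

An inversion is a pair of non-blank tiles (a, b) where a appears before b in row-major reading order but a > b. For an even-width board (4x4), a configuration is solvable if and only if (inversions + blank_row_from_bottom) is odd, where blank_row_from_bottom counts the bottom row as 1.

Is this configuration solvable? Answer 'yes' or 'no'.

Answer: no

Derivation:
Inversions: 54
Blank is in row 2 (0-indexed from top), which is row 2 counting from the bottom (bottom = 1).
54 + 2 = 56, which is even, so the puzzle is not solvable.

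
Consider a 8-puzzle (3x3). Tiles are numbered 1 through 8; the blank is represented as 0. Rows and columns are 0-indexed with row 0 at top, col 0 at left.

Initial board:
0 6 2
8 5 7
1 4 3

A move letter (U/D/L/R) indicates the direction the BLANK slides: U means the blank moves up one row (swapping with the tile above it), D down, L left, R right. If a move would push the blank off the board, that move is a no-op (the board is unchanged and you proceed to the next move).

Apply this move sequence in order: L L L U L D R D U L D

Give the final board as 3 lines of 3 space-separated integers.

Answer: 8 6 2
1 5 7
0 4 3

Derivation:
After move 1 (L):
0 6 2
8 5 7
1 4 3

After move 2 (L):
0 6 2
8 5 7
1 4 3

After move 3 (L):
0 6 2
8 5 7
1 4 3

After move 4 (U):
0 6 2
8 5 7
1 4 3

After move 5 (L):
0 6 2
8 5 7
1 4 3

After move 6 (D):
8 6 2
0 5 7
1 4 3

After move 7 (R):
8 6 2
5 0 7
1 4 3

After move 8 (D):
8 6 2
5 4 7
1 0 3

After move 9 (U):
8 6 2
5 0 7
1 4 3

After move 10 (L):
8 6 2
0 5 7
1 4 3

After move 11 (D):
8 6 2
1 5 7
0 4 3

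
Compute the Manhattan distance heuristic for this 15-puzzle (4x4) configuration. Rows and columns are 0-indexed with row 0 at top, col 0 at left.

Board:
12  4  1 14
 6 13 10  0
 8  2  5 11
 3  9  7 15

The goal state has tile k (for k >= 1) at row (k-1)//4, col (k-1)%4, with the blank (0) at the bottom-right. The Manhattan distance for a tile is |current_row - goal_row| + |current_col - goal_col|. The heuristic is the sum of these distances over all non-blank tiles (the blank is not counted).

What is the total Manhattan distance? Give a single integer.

Answer: 40

Derivation:
Tile 12: at (0,0), goal (2,3), distance |0-2|+|0-3| = 5
Tile 4: at (0,1), goal (0,3), distance |0-0|+|1-3| = 2
Tile 1: at (0,2), goal (0,0), distance |0-0|+|2-0| = 2
Tile 14: at (0,3), goal (3,1), distance |0-3|+|3-1| = 5
Tile 6: at (1,0), goal (1,1), distance |1-1|+|0-1| = 1
Tile 13: at (1,1), goal (3,0), distance |1-3|+|1-0| = 3
Tile 10: at (1,2), goal (2,1), distance |1-2|+|2-1| = 2
Tile 8: at (2,0), goal (1,3), distance |2-1|+|0-3| = 4
Tile 2: at (2,1), goal (0,1), distance |2-0|+|1-1| = 2
Tile 5: at (2,2), goal (1,0), distance |2-1|+|2-0| = 3
Tile 11: at (2,3), goal (2,2), distance |2-2|+|3-2| = 1
Tile 3: at (3,0), goal (0,2), distance |3-0|+|0-2| = 5
Tile 9: at (3,1), goal (2,0), distance |3-2|+|1-0| = 2
Tile 7: at (3,2), goal (1,2), distance |3-1|+|2-2| = 2
Tile 15: at (3,3), goal (3,2), distance |3-3|+|3-2| = 1
Sum: 5 + 2 + 2 + 5 + 1 + 3 + 2 + 4 + 2 + 3 + 1 + 5 + 2 + 2 + 1 = 40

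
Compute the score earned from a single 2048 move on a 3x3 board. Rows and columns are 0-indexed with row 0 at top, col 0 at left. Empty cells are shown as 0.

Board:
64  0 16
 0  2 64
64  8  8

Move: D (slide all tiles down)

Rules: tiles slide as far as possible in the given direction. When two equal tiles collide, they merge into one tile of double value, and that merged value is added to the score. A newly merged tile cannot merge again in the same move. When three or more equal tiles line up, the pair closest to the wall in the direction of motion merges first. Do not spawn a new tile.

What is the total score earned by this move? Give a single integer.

Slide down:
col 0: [64, 0, 64] -> [0, 0, 128]  score +128 (running 128)
col 1: [0, 2, 8] -> [0, 2, 8]  score +0 (running 128)
col 2: [16, 64, 8] -> [16, 64, 8]  score +0 (running 128)
Board after move:
  0   0  16
  0   2  64
128   8   8

Answer: 128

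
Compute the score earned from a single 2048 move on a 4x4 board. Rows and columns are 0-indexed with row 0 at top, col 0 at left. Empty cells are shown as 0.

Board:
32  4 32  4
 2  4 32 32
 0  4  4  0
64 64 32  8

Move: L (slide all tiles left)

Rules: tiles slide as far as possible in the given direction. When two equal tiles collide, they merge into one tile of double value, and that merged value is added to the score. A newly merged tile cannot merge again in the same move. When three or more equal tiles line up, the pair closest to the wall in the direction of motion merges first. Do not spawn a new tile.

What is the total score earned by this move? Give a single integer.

Slide left:
row 0: [32, 4, 32, 4] -> [32, 4, 32, 4]  score +0 (running 0)
row 1: [2, 4, 32, 32] -> [2, 4, 64, 0]  score +64 (running 64)
row 2: [0, 4, 4, 0] -> [8, 0, 0, 0]  score +8 (running 72)
row 3: [64, 64, 32, 8] -> [128, 32, 8, 0]  score +128 (running 200)
Board after move:
 32   4  32   4
  2   4  64   0
  8   0   0   0
128  32   8   0

Answer: 200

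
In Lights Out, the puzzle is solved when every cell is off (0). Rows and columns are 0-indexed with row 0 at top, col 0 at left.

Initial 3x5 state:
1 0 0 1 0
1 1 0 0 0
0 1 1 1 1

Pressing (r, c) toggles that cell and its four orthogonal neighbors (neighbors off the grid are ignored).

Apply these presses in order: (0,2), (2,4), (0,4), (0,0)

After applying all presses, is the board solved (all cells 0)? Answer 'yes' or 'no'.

Answer: no

Derivation:
After press 1 at (0,2):
1 1 1 0 0
1 1 1 0 0
0 1 1 1 1

After press 2 at (2,4):
1 1 1 0 0
1 1 1 0 1
0 1 1 0 0

After press 3 at (0,4):
1 1 1 1 1
1 1 1 0 0
0 1 1 0 0

After press 4 at (0,0):
0 0 1 1 1
0 1 1 0 0
0 1 1 0 0

Lights still on: 7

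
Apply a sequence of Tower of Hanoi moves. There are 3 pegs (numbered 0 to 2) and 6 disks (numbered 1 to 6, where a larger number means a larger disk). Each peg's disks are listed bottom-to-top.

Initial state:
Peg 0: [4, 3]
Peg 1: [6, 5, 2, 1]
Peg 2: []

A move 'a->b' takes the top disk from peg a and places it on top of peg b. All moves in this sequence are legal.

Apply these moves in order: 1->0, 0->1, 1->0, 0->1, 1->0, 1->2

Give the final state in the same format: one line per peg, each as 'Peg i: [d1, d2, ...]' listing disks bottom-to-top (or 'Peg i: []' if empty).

Answer: Peg 0: [4, 3, 1]
Peg 1: [6, 5]
Peg 2: [2]

Derivation:
After move 1 (1->0):
Peg 0: [4, 3, 1]
Peg 1: [6, 5, 2]
Peg 2: []

After move 2 (0->1):
Peg 0: [4, 3]
Peg 1: [6, 5, 2, 1]
Peg 2: []

After move 3 (1->0):
Peg 0: [4, 3, 1]
Peg 1: [6, 5, 2]
Peg 2: []

After move 4 (0->1):
Peg 0: [4, 3]
Peg 1: [6, 5, 2, 1]
Peg 2: []

After move 5 (1->0):
Peg 0: [4, 3, 1]
Peg 1: [6, 5, 2]
Peg 2: []

After move 6 (1->2):
Peg 0: [4, 3, 1]
Peg 1: [6, 5]
Peg 2: [2]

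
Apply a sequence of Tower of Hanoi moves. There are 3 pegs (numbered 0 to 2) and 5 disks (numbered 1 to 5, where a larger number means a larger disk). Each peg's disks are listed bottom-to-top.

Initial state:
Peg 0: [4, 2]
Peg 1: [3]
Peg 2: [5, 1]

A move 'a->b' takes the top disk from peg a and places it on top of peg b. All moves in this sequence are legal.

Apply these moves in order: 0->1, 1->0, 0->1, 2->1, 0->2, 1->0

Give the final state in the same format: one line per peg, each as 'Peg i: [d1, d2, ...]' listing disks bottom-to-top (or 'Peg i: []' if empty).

After move 1 (0->1):
Peg 0: [4]
Peg 1: [3, 2]
Peg 2: [5, 1]

After move 2 (1->0):
Peg 0: [4, 2]
Peg 1: [3]
Peg 2: [5, 1]

After move 3 (0->1):
Peg 0: [4]
Peg 1: [3, 2]
Peg 2: [5, 1]

After move 4 (2->1):
Peg 0: [4]
Peg 1: [3, 2, 1]
Peg 2: [5]

After move 5 (0->2):
Peg 0: []
Peg 1: [3, 2, 1]
Peg 2: [5, 4]

After move 6 (1->0):
Peg 0: [1]
Peg 1: [3, 2]
Peg 2: [5, 4]

Answer: Peg 0: [1]
Peg 1: [3, 2]
Peg 2: [5, 4]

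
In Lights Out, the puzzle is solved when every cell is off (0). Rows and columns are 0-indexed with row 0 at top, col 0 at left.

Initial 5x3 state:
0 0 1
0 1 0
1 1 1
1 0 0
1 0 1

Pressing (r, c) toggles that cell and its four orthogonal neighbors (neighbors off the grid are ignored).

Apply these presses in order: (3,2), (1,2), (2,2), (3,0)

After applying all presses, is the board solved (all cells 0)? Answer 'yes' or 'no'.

After press 1 at (3,2):
0 0 1
0 1 0
1 1 0
1 1 1
1 0 0

After press 2 at (1,2):
0 0 0
0 0 1
1 1 1
1 1 1
1 0 0

After press 3 at (2,2):
0 0 0
0 0 0
1 0 0
1 1 0
1 0 0

After press 4 at (3,0):
0 0 0
0 0 0
0 0 0
0 0 0
0 0 0

Lights still on: 0

Answer: yes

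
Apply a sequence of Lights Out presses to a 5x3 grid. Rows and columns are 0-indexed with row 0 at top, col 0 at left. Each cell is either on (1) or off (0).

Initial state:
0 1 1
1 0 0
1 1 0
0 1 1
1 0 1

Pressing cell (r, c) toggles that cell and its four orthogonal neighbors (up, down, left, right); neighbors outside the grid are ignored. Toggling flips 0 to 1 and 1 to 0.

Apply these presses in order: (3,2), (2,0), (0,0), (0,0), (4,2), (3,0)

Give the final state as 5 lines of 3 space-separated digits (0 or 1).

After press 1 at (3,2):
0 1 1
1 0 0
1 1 1
0 0 0
1 0 0

After press 2 at (2,0):
0 1 1
0 0 0
0 0 1
1 0 0
1 0 0

After press 3 at (0,0):
1 0 1
1 0 0
0 0 1
1 0 0
1 0 0

After press 4 at (0,0):
0 1 1
0 0 0
0 0 1
1 0 0
1 0 0

After press 5 at (4,2):
0 1 1
0 0 0
0 0 1
1 0 1
1 1 1

After press 6 at (3,0):
0 1 1
0 0 0
1 0 1
0 1 1
0 1 1

Answer: 0 1 1
0 0 0
1 0 1
0 1 1
0 1 1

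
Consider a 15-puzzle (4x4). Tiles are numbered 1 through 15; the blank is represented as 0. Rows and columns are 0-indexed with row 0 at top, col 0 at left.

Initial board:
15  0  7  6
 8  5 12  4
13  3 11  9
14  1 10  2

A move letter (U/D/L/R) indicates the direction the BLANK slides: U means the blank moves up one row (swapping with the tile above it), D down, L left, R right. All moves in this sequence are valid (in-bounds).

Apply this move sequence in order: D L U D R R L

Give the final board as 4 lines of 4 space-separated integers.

After move 1 (D):
15  5  7  6
 8  0 12  4
13  3 11  9
14  1 10  2

After move 2 (L):
15  5  7  6
 0  8 12  4
13  3 11  9
14  1 10  2

After move 3 (U):
 0  5  7  6
15  8 12  4
13  3 11  9
14  1 10  2

After move 4 (D):
15  5  7  6
 0  8 12  4
13  3 11  9
14  1 10  2

After move 5 (R):
15  5  7  6
 8  0 12  4
13  3 11  9
14  1 10  2

After move 6 (R):
15  5  7  6
 8 12  0  4
13  3 11  9
14  1 10  2

After move 7 (L):
15  5  7  6
 8  0 12  4
13  3 11  9
14  1 10  2

Answer: 15  5  7  6
 8  0 12  4
13  3 11  9
14  1 10  2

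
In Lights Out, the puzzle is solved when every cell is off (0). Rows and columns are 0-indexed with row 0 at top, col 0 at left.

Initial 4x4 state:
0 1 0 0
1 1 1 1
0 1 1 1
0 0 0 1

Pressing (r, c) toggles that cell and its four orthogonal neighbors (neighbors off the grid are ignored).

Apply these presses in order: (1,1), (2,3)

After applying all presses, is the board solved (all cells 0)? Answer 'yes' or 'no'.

Answer: yes

Derivation:
After press 1 at (1,1):
0 0 0 0
0 0 0 1
0 0 1 1
0 0 0 1

After press 2 at (2,3):
0 0 0 0
0 0 0 0
0 0 0 0
0 0 0 0

Lights still on: 0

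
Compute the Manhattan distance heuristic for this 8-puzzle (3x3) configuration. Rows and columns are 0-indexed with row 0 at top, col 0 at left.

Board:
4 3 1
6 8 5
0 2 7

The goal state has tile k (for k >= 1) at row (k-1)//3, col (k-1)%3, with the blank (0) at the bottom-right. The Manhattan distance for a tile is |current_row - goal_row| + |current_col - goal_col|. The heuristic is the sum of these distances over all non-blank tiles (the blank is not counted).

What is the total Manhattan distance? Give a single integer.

Tile 4: at (0,0), goal (1,0), distance |0-1|+|0-0| = 1
Tile 3: at (0,1), goal (0,2), distance |0-0|+|1-2| = 1
Tile 1: at (0,2), goal (0,0), distance |0-0|+|2-0| = 2
Tile 6: at (1,0), goal (1,2), distance |1-1|+|0-2| = 2
Tile 8: at (1,1), goal (2,1), distance |1-2|+|1-1| = 1
Tile 5: at (1,2), goal (1,1), distance |1-1|+|2-1| = 1
Tile 2: at (2,1), goal (0,1), distance |2-0|+|1-1| = 2
Tile 7: at (2,2), goal (2,0), distance |2-2|+|2-0| = 2
Sum: 1 + 1 + 2 + 2 + 1 + 1 + 2 + 2 = 12

Answer: 12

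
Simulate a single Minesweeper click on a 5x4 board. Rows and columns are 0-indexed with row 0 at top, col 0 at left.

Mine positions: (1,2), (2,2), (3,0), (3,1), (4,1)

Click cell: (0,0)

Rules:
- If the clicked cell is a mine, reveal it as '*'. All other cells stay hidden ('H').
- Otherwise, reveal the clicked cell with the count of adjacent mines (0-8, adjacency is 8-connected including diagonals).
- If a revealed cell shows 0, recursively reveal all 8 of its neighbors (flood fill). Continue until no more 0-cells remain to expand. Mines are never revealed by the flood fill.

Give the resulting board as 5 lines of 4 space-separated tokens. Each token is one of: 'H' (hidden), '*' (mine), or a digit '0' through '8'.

0 1 H H
0 2 H H
2 4 H H
H H H H
H H H H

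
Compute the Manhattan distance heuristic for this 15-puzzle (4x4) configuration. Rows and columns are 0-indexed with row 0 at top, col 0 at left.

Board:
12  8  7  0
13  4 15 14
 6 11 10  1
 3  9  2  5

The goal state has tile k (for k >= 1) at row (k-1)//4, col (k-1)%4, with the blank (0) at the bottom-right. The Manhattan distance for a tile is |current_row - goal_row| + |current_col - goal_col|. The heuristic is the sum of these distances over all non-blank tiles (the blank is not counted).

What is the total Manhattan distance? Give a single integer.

Tile 12: at (0,0), goal (2,3), distance |0-2|+|0-3| = 5
Tile 8: at (0,1), goal (1,3), distance |0-1|+|1-3| = 3
Tile 7: at (0,2), goal (1,2), distance |0-1|+|2-2| = 1
Tile 13: at (1,0), goal (3,0), distance |1-3|+|0-0| = 2
Tile 4: at (1,1), goal (0,3), distance |1-0|+|1-3| = 3
Tile 15: at (1,2), goal (3,2), distance |1-3|+|2-2| = 2
Tile 14: at (1,3), goal (3,1), distance |1-3|+|3-1| = 4
Tile 6: at (2,0), goal (1,1), distance |2-1|+|0-1| = 2
Tile 11: at (2,1), goal (2,2), distance |2-2|+|1-2| = 1
Tile 10: at (2,2), goal (2,1), distance |2-2|+|2-1| = 1
Tile 1: at (2,3), goal (0,0), distance |2-0|+|3-0| = 5
Tile 3: at (3,0), goal (0,2), distance |3-0|+|0-2| = 5
Tile 9: at (3,1), goal (2,0), distance |3-2|+|1-0| = 2
Tile 2: at (3,2), goal (0,1), distance |3-0|+|2-1| = 4
Tile 5: at (3,3), goal (1,0), distance |3-1|+|3-0| = 5
Sum: 5 + 3 + 1 + 2 + 3 + 2 + 4 + 2 + 1 + 1 + 5 + 5 + 2 + 4 + 5 = 45

Answer: 45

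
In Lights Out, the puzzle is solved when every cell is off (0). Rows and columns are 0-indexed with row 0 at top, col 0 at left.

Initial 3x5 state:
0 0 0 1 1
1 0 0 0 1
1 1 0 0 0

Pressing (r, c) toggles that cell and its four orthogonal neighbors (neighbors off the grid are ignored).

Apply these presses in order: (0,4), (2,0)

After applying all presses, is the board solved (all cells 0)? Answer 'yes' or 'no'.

After press 1 at (0,4):
0 0 0 0 0
1 0 0 0 0
1 1 0 0 0

After press 2 at (2,0):
0 0 0 0 0
0 0 0 0 0
0 0 0 0 0

Lights still on: 0

Answer: yes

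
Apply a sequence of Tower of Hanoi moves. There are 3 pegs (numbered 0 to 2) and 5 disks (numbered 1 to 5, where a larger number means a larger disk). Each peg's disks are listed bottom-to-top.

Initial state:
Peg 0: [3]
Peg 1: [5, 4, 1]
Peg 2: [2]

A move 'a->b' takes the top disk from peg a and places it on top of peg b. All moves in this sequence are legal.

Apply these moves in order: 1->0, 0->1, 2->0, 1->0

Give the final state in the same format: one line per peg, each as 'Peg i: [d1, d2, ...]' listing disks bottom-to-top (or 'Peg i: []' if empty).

After move 1 (1->0):
Peg 0: [3, 1]
Peg 1: [5, 4]
Peg 2: [2]

After move 2 (0->1):
Peg 0: [3]
Peg 1: [5, 4, 1]
Peg 2: [2]

After move 3 (2->0):
Peg 0: [3, 2]
Peg 1: [5, 4, 1]
Peg 2: []

After move 4 (1->0):
Peg 0: [3, 2, 1]
Peg 1: [5, 4]
Peg 2: []

Answer: Peg 0: [3, 2, 1]
Peg 1: [5, 4]
Peg 2: []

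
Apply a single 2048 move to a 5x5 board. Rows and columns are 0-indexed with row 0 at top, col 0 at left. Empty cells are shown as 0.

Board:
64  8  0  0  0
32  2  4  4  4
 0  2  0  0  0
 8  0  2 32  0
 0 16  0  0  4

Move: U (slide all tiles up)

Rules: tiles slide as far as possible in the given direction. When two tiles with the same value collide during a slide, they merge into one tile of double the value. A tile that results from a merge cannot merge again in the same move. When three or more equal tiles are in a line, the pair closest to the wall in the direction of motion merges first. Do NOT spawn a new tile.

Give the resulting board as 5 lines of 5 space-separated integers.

Answer: 64  8  4  4  8
32  4  2 32  0
 8 16  0  0  0
 0  0  0  0  0
 0  0  0  0  0

Derivation:
Slide up:
col 0: [64, 32, 0, 8, 0] -> [64, 32, 8, 0, 0]
col 1: [8, 2, 2, 0, 16] -> [8, 4, 16, 0, 0]
col 2: [0, 4, 0, 2, 0] -> [4, 2, 0, 0, 0]
col 3: [0, 4, 0, 32, 0] -> [4, 32, 0, 0, 0]
col 4: [0, 4, 0, 0, 4] -> [8, 0, 0, 0, 0]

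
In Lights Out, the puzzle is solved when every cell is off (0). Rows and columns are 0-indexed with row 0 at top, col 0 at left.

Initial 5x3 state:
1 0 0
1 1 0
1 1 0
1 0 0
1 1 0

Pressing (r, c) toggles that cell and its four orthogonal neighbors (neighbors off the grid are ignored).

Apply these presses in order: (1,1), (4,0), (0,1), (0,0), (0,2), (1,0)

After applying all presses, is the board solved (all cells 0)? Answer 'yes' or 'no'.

Answer: yes

Derivation:
After press 1 at (1,1):
1 1 0
0 0 1
1 0 0
1 0 0
1 1 0

After press 2 at (4,0):
1 1 0
0 0 1
1 0 0
0 0 0
0 0 0

After press 3 at (0,1):
0 0 1
0 1 1
1 0 0
0 0 0
0 0 0

After press 4 at (0,0):
1 1 1
1 1 1
1 0 0
0 0 0
0 0 0

After press 5 at (0,2):
1 0 0
1 1 0
1 0 0
0 0 0
0 0 0

After press 6 at (1,0):
0 0 0
0 0 0
0 0 0
0 0 0
0 0 0

Lights still on: 0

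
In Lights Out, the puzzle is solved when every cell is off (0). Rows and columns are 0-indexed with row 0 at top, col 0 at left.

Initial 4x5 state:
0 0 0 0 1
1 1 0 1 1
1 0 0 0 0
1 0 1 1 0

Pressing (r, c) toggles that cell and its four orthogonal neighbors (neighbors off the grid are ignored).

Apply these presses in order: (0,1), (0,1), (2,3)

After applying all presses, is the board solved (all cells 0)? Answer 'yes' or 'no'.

Answer: no

Derivation:
After press 1 at (0,1):
1 1 1 0 1
1 0 0 1 1
1 0 0 0 0
1 0 1 1 0

After press 2 at (0,1):
0 0 0 0 1
1 1 0 1 1
1 0 0 0 0
1 0 1 1 0

After press 3 at (2,3):
0 0 0 0 1
1 1 0 0 1
1 0 1 1 1
1 0 1 0 0

Lights still on: 10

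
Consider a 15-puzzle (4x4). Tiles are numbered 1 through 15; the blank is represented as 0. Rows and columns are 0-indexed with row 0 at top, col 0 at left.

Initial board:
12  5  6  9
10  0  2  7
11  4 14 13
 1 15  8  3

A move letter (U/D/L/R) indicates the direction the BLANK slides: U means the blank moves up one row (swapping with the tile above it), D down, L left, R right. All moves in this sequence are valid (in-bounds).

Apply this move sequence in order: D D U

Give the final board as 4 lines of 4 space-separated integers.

After move 1 (D):
12  5  6  9
10  4  2  7
11  0 14 13
 1 15  8  3

After move 2 (D):
12  5  6  9
10  4  2  7
11 15 14 13
 1  0  8  3

After move 3 (U):
12  5  6  9
10  4  2  7
11  0 14 13
 1 15  8  3

Answer: 12  5  6  9
10  4  2  7
11  0 14 13
 1 15  8  3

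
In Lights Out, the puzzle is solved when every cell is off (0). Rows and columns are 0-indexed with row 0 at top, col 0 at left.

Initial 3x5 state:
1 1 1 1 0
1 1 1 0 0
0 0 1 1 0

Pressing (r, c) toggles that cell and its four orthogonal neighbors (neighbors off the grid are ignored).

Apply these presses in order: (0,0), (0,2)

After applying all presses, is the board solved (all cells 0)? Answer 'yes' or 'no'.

Answer: no

Derivation:
After press 1 at (0,0):
0 0 1 1 0
0 1 1 0 0
0 0 1 1 0

After press 2 at (0,2):
0 1 0 0 0
0 1 0 0 0
0 0 1 1 0

Lights still on: 4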